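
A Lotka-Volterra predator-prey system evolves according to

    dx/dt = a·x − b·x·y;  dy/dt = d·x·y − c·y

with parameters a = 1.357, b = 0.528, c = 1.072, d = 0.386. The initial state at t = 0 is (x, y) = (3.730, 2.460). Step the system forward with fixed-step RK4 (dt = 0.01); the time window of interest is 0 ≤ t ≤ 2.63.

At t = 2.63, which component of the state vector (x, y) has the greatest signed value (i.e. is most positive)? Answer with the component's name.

t=0.000: state=(3.730, 2.460)
step 1 (dt=0.01): k1=(0.217, 0.905), k2=(0.208, 0.907), k3=(0.208, 0.907), k4=(0.199, 0.910); state += dt/6·(k1+2k2+2k3+k4)
t=0.010: state=(3.732, 2.469)
t=0.020: state=(3.734, 2.478)
t=0.030: state=(3.736, 2.487)
continuing one RK4 step at a time; state shown every 10 steps (Δt=0.1):
t=0.100: state=(3.743, 2.553)
t=0.200: state=(3.737, 2.650)
t=0.300: state=(3.711, 2.748)
t=0.400: state=(3.667, 2.847)
t=0.500: state=(3.604, 2.943)
t=0.600: state=(3.525, 3.034)
t=0.700: state=(3.432, 3.118)
t=0.800: state=(3.328, 3.191)
t=0.900: state=(3.215, 3.253)
t=1.000: state=(3.097, 3.301)
t=1.100: state=(2.977, 3.334)
t=1.200: state=(2.858, 3.352)
t=1.300: state=(2.742, 3.355)
t=1.400: state=(2.631, 3.343)
t=1.500: state=(2.528, 3.318)
t=1.600: state=(2.432, 3.280)
t=1.700: state=(2.346, 3.231)
t=1.800: state=(2.269, 3.173)
t=1.900: state=(2.201, 3.107)
t=2.000: state=(2.144, 3.035)
t=2.100: state=(2.096, 2.959)
t=2.200: state=(2.058, 2.880)
t=2.300: state=(2.029, 2.799)
t=2.400: state=(2.008, 2.718)
t=2.500: state=(1.997, 2.638)
t=2.600: state=(1.994, 2.560)
t=2.630: state=(1.995, 2.537)
compare at T: x=1.995, y=2.537

largest component: y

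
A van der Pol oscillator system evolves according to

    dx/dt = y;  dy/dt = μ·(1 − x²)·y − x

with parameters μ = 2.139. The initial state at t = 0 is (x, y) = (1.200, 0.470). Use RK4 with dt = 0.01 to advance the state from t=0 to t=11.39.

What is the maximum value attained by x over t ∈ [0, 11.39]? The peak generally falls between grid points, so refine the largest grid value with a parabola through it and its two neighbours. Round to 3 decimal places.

max x = 2.021

t=0.000: state=(1.200, 0.470)
step 1 (dt=0.01): k1=(0.470, -1.642), k2=(0.462, -1.643), k3=(0.462, -1.642), k4=(0.454, -1.642); state += dt/6·(k1+2k2+2k3+k4)
t=0.010: state=(1.205, 0.454)
t=0.020: state=(1.209, 0.437)
t=0.030: state=(1.213, 0.421)
continuing one RK4 step at a time; state shown every 50 steps (Δt=0.5):
t=0.500: state=(1.250, -0.210)
t=1.000: state=(1.034, -0.648)
t=1.500: state=(0.551, -1.425)
t=2.000: state=(-0.682, -3.734)
t=2.500: state=(-1.964, -0.556)
t=3.000: state=(-1.939, 0.282)
t=3.500: state=(-1.776, 0.359)
t=4.000: state=(-1.580, 0.434)
t=4.500: state=(-1.332, 0.570)
t=5.000: state=(-0.980, 0.893)
t=5.500: state=(-0.318, 2.008)
t=6.000: state=(1.296, 3.687)
t=6.500: state=(2.021, -0.007)
t=7.000: state=(1.909, -0.311)
t=7.500: state=(1.738, -0.372)
t=8.000: state=(1.533, -0.455)
t=8.500: state=(1.270, -0.615)
t=9.000: state=(0.880, -1.019)
t=9.500: state=(0.082, -2.511)
t=10.000: state=(-1.635, -2.694)
t=10.500: state=(-2.011, 0.156)
t=11.000: state=(-1.876, 0.325)
t=11.390: state=(-1.740, 0.372)
largest grid value and its neighbours: x(6.490)=2.02072, x(6.500)=2.02076, x(6.510)=2.02060
parabola through these three points peaks at t≈6.497 with x≈2.02077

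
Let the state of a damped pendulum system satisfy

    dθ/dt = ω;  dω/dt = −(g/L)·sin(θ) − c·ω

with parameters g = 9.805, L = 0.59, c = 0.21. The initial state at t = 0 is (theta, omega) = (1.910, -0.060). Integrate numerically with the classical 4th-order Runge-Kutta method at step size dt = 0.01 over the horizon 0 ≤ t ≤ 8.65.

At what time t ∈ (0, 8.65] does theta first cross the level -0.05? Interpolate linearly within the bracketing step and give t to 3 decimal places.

t = 0.511

t=0.000: state=(1.910, -0.060)
step 1 (dt=0.01): k1=(-0.060, -15.659), k2=(-0.138, -15.644), k3=(-0.138, -15.647), k4=(-0.216, -15.634); state += dt/6·(k1+2k2+2k3+k4)
t=0.010: state=(1.909, -0.216)
t=0.020: state=(1.906, -0.373)
t=0.030: state=(1.901, -0.529)
continuing one RK4 step at a time; state shown every 50 steps (Δt=0.5):
t=0.500: state=(0.021, -6.360)
t=0.510: state=(-0.043, -6.345)
next step: t=0.520: state=(-0.106, -6.320) — theta has crossed -0.05
linear interpolation between t=0.510 (-0.04303) and t=0.520 (-0.10636) → t≈0.511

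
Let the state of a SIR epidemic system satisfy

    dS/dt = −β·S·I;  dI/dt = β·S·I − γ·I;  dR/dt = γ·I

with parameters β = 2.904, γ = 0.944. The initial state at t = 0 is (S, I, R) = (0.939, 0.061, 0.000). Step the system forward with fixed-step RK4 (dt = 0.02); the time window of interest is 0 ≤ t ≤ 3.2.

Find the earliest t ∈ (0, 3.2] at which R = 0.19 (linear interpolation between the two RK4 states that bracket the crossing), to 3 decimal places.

t = 1.218

t=0.000: state=(0.939, 0.061, 0.000)
step 1 (dt=0.02): k1=(-0.166, 0.109, 0.058), k2=(-0.169, 0.110, 0.059), k3=(-0.169, 0.110, 0.059), k4=(-0.172, 0.112, 0.060); state += dt/6·(k1+2k2+2k3+k4)
t=0.020: state=(0.936, 0.063, 0.001)
t=0.040: state=(0.932, 0.065, 0.002)
t=0.060: state=(0.929, 0.068, 0.004)
continuing one RK4 step at a time; state shown every 10 steps (Δt=0.2):
t=0.200: state=(0.900, 0.086, 0.014)
t=0.400: state=(0.848, 0.119, 0.033)
t=0.600: state=(0.783, 0.158, 0.059)
t=0.800: state=(0.706, 0.202, 0.093)
t=1.000: state=(0.620, 0.245, 0.135)
t=1.200: state=(0.531, 0.284, 0.185)
next step: t=1.220: state=(0.522, 0.287, 0.191) — R has crossed 0.19
linear interpolation between t=1.200 (0.18517) and t=1.220 (0.19056) → t≈1.218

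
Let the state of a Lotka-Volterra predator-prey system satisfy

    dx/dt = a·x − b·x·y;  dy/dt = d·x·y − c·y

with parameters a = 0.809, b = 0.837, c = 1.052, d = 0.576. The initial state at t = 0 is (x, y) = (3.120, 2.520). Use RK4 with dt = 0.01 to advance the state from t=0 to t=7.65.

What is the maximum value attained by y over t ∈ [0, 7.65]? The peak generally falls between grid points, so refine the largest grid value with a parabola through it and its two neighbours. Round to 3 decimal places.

t=0.000: state=(3.120, 2.520)
step 1 (dt=0.01): k1=(-4.057, 1.878), k2=(-4.055, 1.855), k3=(-4.054, 1.855), k4=(-4.052, 1.832); state += dt/6·(k1+2k2+2k3+k4)
t=0.010: state=(3.079, 2.539)
t=0.020: state=(3.039, 2.557)
t=0.030: state=(2.999, 2.574)
continuing one RK4 step at a time; state shown every 25 steps (Δt=0.25):
t=0.250: state=(2.170, 2.829)
t=0.500: state=(1.464, 2.816)
t=0.750: state=(1.016, 2.581)
t=1.000: state=(0.750, 2.249)
t=1.250: state=(0.595, 1.903)
t=1.500: state=(0.506, 1.583)
t=1.750: state=(0.458, 1.304)
t=2.000: state=(0.438, 1.069)
t=2.250: state=(0.438, 0.875)
t=2.500: state=(0.454, 0.717)
t=2.750: state=(0.485, 0.590)
t=3.000: state=(0.531, 0.487)
t=3.250: state=(0.592, 0.406)
t=3.500: state=(0.670, 0.342)
t=3.750: state=(0.768, 0.291)
t=4.000: state=(0.888, 0.252)
t=4.250: state=(1.035, 0.223)
t=4.500: state=(1.212, 0.201)
t=4.750: state=(1.424, 0.187)
t=5.000: state=(1.678, 0.180)
t=5.250: state=(1.979, 0.179)
t=5.500: state=(2.332, 0.188)
t=5.750: state=(2.739, 0.208)
t=6.000: state=(3.199, 0.245)
t=6.250: state=(3.697, 0.310)
t=6.500: state=(4.198, 0.420)
t=6.750: state=(4.621, 0.611)
t=7.000: state=(4.828, 0.931)
t=7.250: state=(4.635, 1.422)
t=7.500: state=(3.953, 2.040)
t=7.650: state=(3.377, 2.392)
largest grid value and its neighbours: y(0.350)=2.85906, y(0.360)=2.85926, y(0.370)=2.85899
parabola through these three points peaks at t≈0.359 with y≈2.85926

max y = 2.859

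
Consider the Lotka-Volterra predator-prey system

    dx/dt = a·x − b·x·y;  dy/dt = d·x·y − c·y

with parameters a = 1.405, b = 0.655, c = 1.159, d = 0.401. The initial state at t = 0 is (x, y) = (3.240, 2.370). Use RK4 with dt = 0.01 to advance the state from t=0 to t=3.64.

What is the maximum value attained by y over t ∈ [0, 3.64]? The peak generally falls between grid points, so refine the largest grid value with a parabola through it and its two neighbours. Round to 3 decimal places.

t=0.000: state=(3.240, 2.370)
step 1 (dt=0.01): k1=(-0.477, 0.332), k2=(-0.481, 0.330), k3=(-0.481, 0.330), k4=(-0.484, 0.328); state += dt/6·(k1+2k2+2k3+k4)
t=0.010: state=(3.235, 2.373)
t=0.020: state=(3.230, 2.377)
t=0.030: state=(3.225, 2.380)
continuing one RK4 step at a time; state shown every 20 steps (Δt=0.2):
t=0.200: state=(3.133, 2.427)
t=0.400: state=(3.012, 2.463)
t=0.600: state=(2.886, 2.475)
t=0.800: state=(2.765, 2.462)
t=1.000: state=(2.659, 2.427)
t=1.200: state=(2.571, 2.373)
t=1.400: state=(2.506, 2.307)
t=1.600: state=(2.465, 2.233)
t=1.800: state=(2.449, 2.156)
t=2.000: state=(2.458, 2.082)
t=2.200: state=(2.489, 2.013)
t=2.400: state=(2.543, 1.953)
t=2.600: state=(2.617, 1.905)
t=2.800: state=(2.707, 1.870)
t=3.000: state=(2.810, 1.850)
t=3.200: state=(2.922, 1.847)
t=3.400: state=(3.037, 1.860)
t=3.600: state=(3.146, 1.890)
t=3.640: state=(3.167, 1.898)
largest grid value and its neighbours: y(0.580)=2.47482, y(0.590)=2.47487, y(0.600)=2.47486
parabola through these three points peaks at t≈0.593 with y≈2.47488

max y = 2.475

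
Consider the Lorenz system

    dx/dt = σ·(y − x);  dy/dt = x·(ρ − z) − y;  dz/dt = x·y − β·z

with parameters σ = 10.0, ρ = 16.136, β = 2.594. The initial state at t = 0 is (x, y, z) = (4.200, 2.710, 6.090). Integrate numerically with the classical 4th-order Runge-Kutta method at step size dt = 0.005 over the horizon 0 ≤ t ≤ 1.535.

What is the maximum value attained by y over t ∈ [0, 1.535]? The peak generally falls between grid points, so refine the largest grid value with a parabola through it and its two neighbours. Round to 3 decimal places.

max y = 12.285

t=0.000: state=(4.200, 2.710, 6.090)
step 1 (dt=0.005): k1=(-14.900, 39.483, -4.415), k2=(-13.540, 39.056, -4.077), k3=(-13.585, 39.088, -4.074), k4=(-12.266, 38.690, -3.739); state += dt/6·(k1+2k2+2k3+k4)
t=0.005: state=(4.132, 2.905, 6.070)
t=0.010: state=(4.077, 3.097, 6.053)
t=0.015: state=(4.034, 3.286, 6.039)
continuing one RK4 step at a time; state shown every 10 steps (Δt=0.05):
t=0.050: state=(4.013, 4.559, 6.040)
t=0.100: state=(4.617, 6.406, 6.409)
t=0.150: state=(5.745, 8.419, 7.433)
t=0.200: state=(7.237, 10.457, 9.421)
t=0.250: state=(8.859, 11.979, 12.565)
t=0.300: state=(10.176, 12.124, 16.520)
t=0.350: state=(10.626, 10.355, 20.107)
t=0.400: state=(9.886, 7.288, 21.959)
t=0.450: state=(8.209, 4.330, 21.741)
t=0.500: state=(6.231, 2.384, 20.206)
t=0.550: state=(4.492, 1.455, 18.212)
t=0.600: state=(3.222, 1.176, 16.225)
t=0.650: state=(2.421, 1.227, 14.405)
t=0.700: state=(1.992, 1.437, 12.788)
t=0.750: state=(1.836, 1.743, 11.373)
t=0.800: state=(1.881, 2.143, 10.157)
t=0.850: state=(2.091, 2.666, 9.144)
t=0.900: state=(2.458, 3.355, 8.352)
t=0.950: state=(2.996, 4.261, 7.822)
t=1.000: state=(3.734, 5.433, 7.635)
t=1.050: state=(4.704, 6.889, 7.926)
t=1.100: state=(5.916, 8.560, 8.893)
t=1.150: state=(7.312, 10.192, 10.742)
t=1.200: state=(8.704, 11.270, 13.518)
t=1.250: state=(9.735, 11.145, 16.802)
t=1.300: state=(9.993, 9.544, 19.626)
t=1.350: state=(9.293, 7.028, 21.021)
t=1.400: state=(7.872, 4.627, 20.801)
t=1.450: state=(6.219, 2.995, 19.507)
t=1.500: state=(4.752, 2.170, 17.781)
t=1.535: state=(3.948, 1.941, 16.533)
largest grid value and its neighbours: y(0.275)=12.27684, y(0.280)=12.28487, y(0.285)=12.27407
parabola through these three points peaks at t≈0.280 with y≈12.28492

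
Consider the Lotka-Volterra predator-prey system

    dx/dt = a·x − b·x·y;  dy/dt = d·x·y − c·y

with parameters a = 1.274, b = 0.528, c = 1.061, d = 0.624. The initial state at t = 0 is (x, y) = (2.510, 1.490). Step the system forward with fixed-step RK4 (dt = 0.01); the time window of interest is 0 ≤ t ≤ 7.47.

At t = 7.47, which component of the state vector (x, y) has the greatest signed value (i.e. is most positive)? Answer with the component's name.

t=0.000: state=(2.510, 1.490)
step 1 (dt=0.01): k1=(1.223, 0.753), k2=(1.221, 0.760), k3=(1.221, 0.760), k4=(1.219, 0.768); state += dt/6·(k1+2k2+2k3+k4)
t=0.010: state=(2.522, 1.498)
t=0.020: state=(2.534, 1.505)
t=0.030: state=(2.546, 1.513)
continuing one RK4 step at a time; state shown every 25 steps (Δt=0.25):
t=0.250: state=(2.794, 1.730)
t=0.500: state=(2.991, 2.086)
t=0.750: state=(3.029, 2.566)
t=1.000: state=(2.862, 3.124)
t=1.250: state=(2.514, 3.651)
t=1.500: state=(2.080, 4.009)
t=1.750: state=(1.668, 4.115)
t=2.000: state=(1.341, 3.986)
t=2.250: state=(1.109, 3.697)
t=2.500: state=(0.959, 3.329)
t=2.750: state=(0.871, 2.943)
t=3.000: state=(0.833, 2.577)
t=3.250: state=(0.833, 2.249)
t=3.500: state=(0.868, 1.969)
t=3.750: state=(0.935, 1.738)
t=4.000: state=(1.035, 1.553)
t=4.250: state=(1.170, 1.414)
t=4.500: state=(1.344, 1.319)
t=4.750: state=(1.559, 1.268)
t=5.000: state=(1.815, 1.265)
t=5.250: state=(2.106, 1.317)
t=5.500: state=(2.416, 1.437)
t=5.750: state=(2.714, 1.645)
t=6.000: state=(2.944, 1.965)
t=6.250: state=(3.038, 2.409)
t=6.500: state=(2.935, 2.952)
t=6.750: state=(2.634, 3.503)
t=7.000: state=(2.213, 3.925)
t=7.250: state=(1.786, 4.110)
t=7.470: state=(1.467, 4.065)
compare at T: x=1.467, y=4.065

largest component: y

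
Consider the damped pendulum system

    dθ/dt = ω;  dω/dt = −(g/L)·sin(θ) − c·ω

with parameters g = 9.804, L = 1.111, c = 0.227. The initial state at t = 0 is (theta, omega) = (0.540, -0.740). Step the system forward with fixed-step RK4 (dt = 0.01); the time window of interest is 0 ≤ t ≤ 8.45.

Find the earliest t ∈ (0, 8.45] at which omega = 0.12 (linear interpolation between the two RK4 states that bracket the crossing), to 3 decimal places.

t=0.000: state=(0.540, -0.740)
step 1 (dt=0.01): k1=(-0.740, -4.369), k2=(-0.762, -4.336), k3=(-0.762, -4.335), k4=(-0.783, -4.301); state += dt/6·(k1+2k2+2k3+k4)
t=0.010: state=(0.532, -0.783)
t=0.020: state=(0.524, -0.826)
t=0.030: state=(0.516, -0.868)
continuing one RK4 step at a time; state shown every 50 steps (Δt=0.5):
t=0.500: state=(-0.163, -1.537)
t=0.950: state=(-0.527, 0.116)
next step: t=0.960: state=(-0.526, 0.160) — omega has crossed 0.12
linear interpolation between t=0.950 (0.11556) and t=0.960 (0.15959) → t≈0.951

t = 0.951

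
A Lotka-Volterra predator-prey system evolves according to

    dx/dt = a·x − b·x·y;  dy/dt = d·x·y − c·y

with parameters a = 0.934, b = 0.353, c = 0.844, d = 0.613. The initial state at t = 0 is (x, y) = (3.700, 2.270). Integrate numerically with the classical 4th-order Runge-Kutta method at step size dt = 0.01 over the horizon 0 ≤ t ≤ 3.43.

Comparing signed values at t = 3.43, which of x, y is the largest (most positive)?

t=0.000: state=(3.700, 2.270)
step 1 (dt=0.01): k1=(0.491, 3.233), k2=(0.470, 3.259), k3=(0.470, 3.259), k4=(0.449, 3.286); state += dt/6·(k1+2k2+2k3+k4)
t=0.010: state=(3.705, 2.303)
t=0.020: state=(3.709, 2.336)
t=0.030: state=(3.713, 2.369)
continuing one RK4 step at a time; state shown every 20 steps (Δt=0.2):
t=0.200: state=(3.704, 3.025)
t=0.400: state=(3.490, 3.981)
t=0.600: state=(3.061, 5.034)
t=0.800: state=(2.497, 5.983)
t=1.000: state=(1.925, 6.624)
t=1.200: state=(1.438, 6.868)
t=1.400: state=(1.069, 6.756)
t=1.600: state=(0.809, 6.397)
t=1.800: state=(0.632, 5.899)
t=2.000: state=(0.512, 5.342)
t=2.200: state=(0.432, 4.779)
t=2.400: state=(0.379, 4.241)
t=2.600: state=(0.344, 3.744)
t=2.800: state=(0.324, 3.295)
t=3.000: state=(0.314, 2.894)
t=3.200: state=(0.312, 2.540)
t=3.400: state=(0.318, 2.230)
t=3.430: state=(0.320, 2.187)
compare at T: x=0.320, y=2.187

largest component: y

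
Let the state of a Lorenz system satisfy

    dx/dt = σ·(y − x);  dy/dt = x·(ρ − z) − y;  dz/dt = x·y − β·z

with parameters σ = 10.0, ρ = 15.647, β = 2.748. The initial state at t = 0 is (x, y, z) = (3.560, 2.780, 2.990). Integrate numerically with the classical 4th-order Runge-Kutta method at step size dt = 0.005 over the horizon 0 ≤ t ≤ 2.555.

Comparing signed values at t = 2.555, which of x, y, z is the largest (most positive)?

t=0.000: state=(3.560, 2.780, 2.990)
step 1 (dt=0.005): k1=(-7.800, 42.279, 1.680), k2=(-6.548, 41.912, 1.989), k3=(-6.589, 41.949, 1.992), k4=(-5.373, 41.617, 2.301); state += dt/6·(k1+2k2+2k3+k4)
t=0.005: state=(3.527, 2.990, 3.000)
t=0.010: state=(3.506, 3.196, 3.013)
t=0.015: state=(3.496, 3.401, 3.029)
continuing one RK4 step at a time; state shown every 20 steps (Δt=0.1):
t=0.100: state=(4.586, 6.990, 3.962)
t=0.200: state=(7.945, 11.998, 8.342)
t=0.300: state=(11.379, 13.114, 17.932)
t=0.400: state=(9.954, 5.714, 23.058)
t=0.500: state=(5.148, 0.811, 19.402)
t=0.600: state=(2.072, 0.186, 14.844)
t=0.700: state=(0.984, 0.496, 11.315)
t=0.800: state=(0.824, 0.914, 8.648)
t=0.900: state=(1.095, 1.546, 6.671)
t=1.000: state=(1.766, 2.697, 5.331)
t=1.100: state=(3.076, 4.842, 4.843)
t=1.200: state=(5.449, 8.471, 6.177)
t=1.300: state=(8.903, 12.405, 11.525)
t=1.400: state=(10.996, 10.875, 19.833)
t=1.500: state=(8.449, 4.244, 21.653)
t=1.600: state=(4.436, 1.192, 17.782)
t=1.700: state=(2.247, 1.000, 13.780)
t=1.800: state=(1.629, 1.507, 10.665)
t=1.900: state=(1.844, 2.363, 8.387)
t=2.000: state=(2.673, 3.843, 6.977)
t=2.100: state=(4.276, 6.361, 6.850)
t=2.200: state=(6.855, 9.835, 9.223)
t=2.300: state=(9.628, 11.648, 15.207)
t=2.400: state=(9.813, 7.986, 20.475)
t=2.500: state=(6.804, 3.345, 19.562)
t=2.555: state=(5.046, 2.215, 17.631)
compare at T: x=5.046, y=2.215, z=17.631

largest component: z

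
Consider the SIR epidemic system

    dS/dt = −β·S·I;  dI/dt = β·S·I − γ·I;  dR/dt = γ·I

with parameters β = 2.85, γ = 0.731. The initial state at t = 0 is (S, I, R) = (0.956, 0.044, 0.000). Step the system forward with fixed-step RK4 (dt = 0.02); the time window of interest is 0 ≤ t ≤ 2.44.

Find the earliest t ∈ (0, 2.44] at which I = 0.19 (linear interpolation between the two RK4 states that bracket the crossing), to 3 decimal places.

t=0.000: state=(0.956, 0.044, 0.000)
step 1 (dt=0.02): k1=(-0.120, 0.088, 0.032), k2=(-0.122, 0.089, 0.033), k3=(-0.122, 0.089, 0.033), k4=(-0.124, 0.091, 0.033); state += dt/6·(k1+2k2+2k3+k4)
t=0.020: state=(0.954, 0.046, 0.001)
t=0.040: state=(0.951, 0.048, 0.001)
t=0.060: state=(0.948, 0.050, 0.002)
continuing one RK4 step at a time; state shown every 5 steps (Δt=0.1):
t=0.100: state=(0.943, 0.054, 0.004)
t=0.200: state=(0.927, 0.065, 0.008)
t=0.300: state=(0.908, 0.079, 0.013)
t=0.400: state=(0.886, 0.094, 0.019)
t=0.500: state=(0.861, 0.112, 0.027)
t=0.600: state=(0.831, 0.133, 0.036)
t=0.700: state=(0.798, 0.156, 0.046)
t=0.800: state=(0.760, 0.181, 0.059)
t=0.820: state=(0.752, 0.186, 0.061)
next step: t=0.840: state=(0.744, 0.192, 0.064) — I has crossed 0.19
linear interpolation between t=0.820 (0.18622) and t=0.840 (0.19151) → t≈0.834

t = 0.834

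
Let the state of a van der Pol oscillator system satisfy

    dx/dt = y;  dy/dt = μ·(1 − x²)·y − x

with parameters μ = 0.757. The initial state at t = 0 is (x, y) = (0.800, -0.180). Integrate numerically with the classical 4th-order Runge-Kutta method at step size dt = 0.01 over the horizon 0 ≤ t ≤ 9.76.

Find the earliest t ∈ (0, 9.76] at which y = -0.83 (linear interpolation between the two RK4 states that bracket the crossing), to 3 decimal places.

t = 0.733

t=0.000: state=(0.800, -0.180)
step 1 (dt=0.01): k1=(-0.180, -0.849), k2=(-0.184, -0.850), k3=(-0.184, -0.849), k4=(-0.188, -0.850); state += dt/6·(k1+2k2+2k3+k4)
t=0.010: state=(0.798, -0.188)
t=0.020: state=(0.796, -0.197)
t=0.030: state=(0.794, -0.206)
continuing one RK4 step at a time; state shown every 50 steps (Δt=0.5):
t=0.500: state=(0.602, -0.615)
t=0.730: state=(0.437, -0.827)
next step: t=0.740: state=(0.428, -0.836) — y has crossed -0.83
linear interpolation between t=0.730 (-0.82694) and t=0.740 (-0.83638) → t≈0.733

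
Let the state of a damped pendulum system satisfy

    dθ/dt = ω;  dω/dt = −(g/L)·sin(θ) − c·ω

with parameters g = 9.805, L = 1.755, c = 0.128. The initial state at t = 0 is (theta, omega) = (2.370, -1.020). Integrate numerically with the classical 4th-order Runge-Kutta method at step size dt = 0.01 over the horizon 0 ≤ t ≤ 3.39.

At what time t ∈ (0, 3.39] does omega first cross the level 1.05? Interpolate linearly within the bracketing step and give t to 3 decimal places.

t = 1.931

t=0.000: state=(2.370, -1.020)
step 1 (dt=0.01): k1=(-1.020, -3.765), k2=(-1.039, -3.783), k3=(-1.039, -3.783), k4=(-1.058, -3.802); state += dt/6·(k1+2k2+2k3+k4)
t=0.010: state=(2.360, -1.058)
t=0.020: state=(2.349, -1.096)
t=0.030: state=(2.338, -1.135)
continuing one RK4 step at a time; state shown every 20 steps (Δt=0.2):
t=0.200: state=(2.085, -1.856)
t=0.400: state=(1.616, -2.855)
t=0.600: state=(0.945, -3.824)
t=0.800: state=(0.121, -4.278)
t=1.000: state=(-0.706, -3.851)
t=1.200: state=(-1.378, -2.809)
t=1.400: state=(-1.822, -1.645)
t=1.600: state=(-2.043, -0.581)
t=1.800: state=(-2.060, 0.403)
t=1.930: state=(-1.967, 1.045)
next step: t=1.940: state=(-1.956, 1.095) — omega has crossed 1.05
linear interpolation between t=1.930 (1.04455) and t=1.940 (1.09484) → t≈1.931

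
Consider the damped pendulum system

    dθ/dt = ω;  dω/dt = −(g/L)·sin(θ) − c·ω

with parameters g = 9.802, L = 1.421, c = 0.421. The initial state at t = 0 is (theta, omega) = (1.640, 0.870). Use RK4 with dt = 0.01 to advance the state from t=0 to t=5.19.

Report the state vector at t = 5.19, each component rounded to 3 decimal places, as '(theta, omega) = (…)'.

(theta, omega) = (0.512, 0.383)

t=0.000: state=(1.640, 0.870)
step 1 (dt=0.01): k1=(0.870, -7.248), k2=(0.834, -7.230), k3=(0.834, -7.230), k4=(0.798, -7.213); state += dt/6·(k1+2k2+2k3+k4)
t=0.010: state=(1.648, 0.798)
t=0.020: state=(1.656, 0.726)
t=0.030: state=(1.663, 0.654)
continuing one RK4 step at a time; state shown every 20 steps (Δt=0.2):
t=0.200: state=(1.673, -0.515)
t=0.400: state=(1.441, -1.794)
t=0.600: state=(0.968, -2.879)
t=0.800: state=(0.324, -3.435)
t=1.000: state=(-0.347, -3.130)
t=1.200: state=(-0.879, -2.102)
t=1.400: state=(-1.170, -0.790)
t=1.600: state=(-1.196, 0.509)
t=1.800: state=(-0.977, 1.647)
t=2.000: state=(-0.560, 2.437)
t=2.200: state=(-0.042, 2.627)
t=2.400: state=(0.445, 2.139)
t=2.600: state=(0.782, 1.188)
t=2.800: state=(0.910, 0.086)
t=3.000: state=(0.822, -0.943)
t=3.200: state=(0.550, -1.713)
t=3.400: state=(0.166, -2.039)
t=3.600: state=(-0.229, -1.825)
t=3.800: state=(-0.534, -1.171)
t=4.000: state=(-0.683, -0.304)
t=4.200: state=(-0.656, 0.557)
t=4.400: state=(-0.473, 1.230)
t=4.600: state=(-0.187, 1.562)
t=4.800: state=(0.123, 1.473)
t=5.000: state=(0.377, 1.015)
t=5.190: state=(0.512, 0.383)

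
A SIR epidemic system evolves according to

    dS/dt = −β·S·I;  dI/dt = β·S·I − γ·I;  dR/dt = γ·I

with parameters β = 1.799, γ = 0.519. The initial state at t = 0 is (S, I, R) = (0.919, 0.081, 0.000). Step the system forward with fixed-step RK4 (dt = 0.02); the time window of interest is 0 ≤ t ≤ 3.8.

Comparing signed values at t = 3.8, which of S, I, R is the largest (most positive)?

t=0.000: state=(0.919, 0.081, 0.000)
step 1 (dt=0.02): k1=(-0.134, 0.092, 0.042), k2=(-0.135, 0.093, 0.043), k3=(-0.135, 0.093, 0.043), k4=(-0.137, 0.094, 0.043); state += dt/6·(k1+2k2+2k3+k4)
t=0.020: state=(0.916, 0.083, 0.001)
t=0.040: state=(0.914, 0.085, 0.002)
t=0.060: state=(0.911, 0.087, 0.003)
continuing one RK4 step at a time; state shown every 10 steps (Δt=0.2):
t=0.200: state=(0.889, 0.101, 0.009)
t=0.400: state=(0.854, 0.125, 0.021)
t=0.600: state=(0.813, 0.152, 0.035)
t=0.800: state=(0.765, 0.182, 0.053)
t=1.000: state=(0.713, 0.214, 0.073)
t=1.200: state=(0.656, 0.247, 0.097)
t=1.400: state=(0.597, 0.279, 0.124)
t=1.600: state=(0.537, 0.308, 0.155)
t=1.800: state=(0.479, 0.333, 0.188)
t=2.000: state=(0.423, 0.353, 0.224)
t=2.200: state=(0.372, 0.367, 0.261)
t=2.400: state=(0.325, 0.375, 0.300)
t=2.600: state=(0.284, 0.377, 0.339)
t=2.800: state=(0.248, 0.374, 0.378)
t=3.000: state=(0.217, 0.367, 0.416)
t=3.200: state=(0.191, 0.356, 0.454)
t=3.400: state=(0.168, 0.342, 0.490)
t=3.600: state=(0.149, 0.326, 0.525)
t=3.800: state=(0.133, 0.309, 0.558)
compare at T: S=0.133, I=0.309, R=0.558

largest component: R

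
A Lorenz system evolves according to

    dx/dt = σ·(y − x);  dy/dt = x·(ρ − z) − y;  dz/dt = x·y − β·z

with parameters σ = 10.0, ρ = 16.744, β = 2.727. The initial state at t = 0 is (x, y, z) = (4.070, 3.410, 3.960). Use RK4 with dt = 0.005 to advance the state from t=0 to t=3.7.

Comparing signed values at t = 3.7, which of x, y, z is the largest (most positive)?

t=0.000: state=(4.070, 3.410, 3.960)
step 1 (dt=0.005): k1=(-6.600, 48.621, 3.080), k2=(-5.219, 48.257, 3.495), k3=(-5.263, 48.298, 3.501), k4=(-3.922, 47.972, 3.919); state += dt/6·(k1+2k2+2k3+k4)
t=0.005: state=(4.044, 3.651, 3.977)
t=0.010: state=(4.031, 3.890, 3.999)
t=0.015: state=(4.029, 4.126, 4.025)
continuing one RK4 step at a time; state shown every 40 steps (Δt=0.2):
t=0.200: state=(9.201, 13.420, 11.313)
t=0.400: state=(8.844, 3.628, 23.847)
t=0.600: state=(1.542, 0.167, 14.503)
t=0.800: state=(0.808, 1.014, 8.483)
t=1.000: state=(2.060, 3.259, 5.364)
t=1.200: state=(6.819, 10.601, 7.925)
t=1.400: state=(11.007, 8.294, 23.616)
t=1.600: state=(2.951, 0.481, 16.891)
t=1.800: state=(1.226, 1.342, 9.983)
t=2.000: state=(2.584, 3.938, 6.514)
t=2.200: state=(7.582, 11.192, 9.949)
t=2.400: state=(10.033, 6.824, 23.081)
t=2.600: state=(2.994, 1.100, 16.047)
t=2.800: state=(1.984, 2.419, 9.822)
t=3.000: state=(4.407, 6.559, 7.834)
t=3.200: state=(9.959, 11.977, 16.607)
t=3.400: state=(6.715, 3.117, 20.533)
t=3.600: state=(2.662, 2.200, 13.200)
t=3.700: state=(2.711, 3.211, 10.661)
compare at T: x=2.711, y=3.211, z=10.661

largest component: z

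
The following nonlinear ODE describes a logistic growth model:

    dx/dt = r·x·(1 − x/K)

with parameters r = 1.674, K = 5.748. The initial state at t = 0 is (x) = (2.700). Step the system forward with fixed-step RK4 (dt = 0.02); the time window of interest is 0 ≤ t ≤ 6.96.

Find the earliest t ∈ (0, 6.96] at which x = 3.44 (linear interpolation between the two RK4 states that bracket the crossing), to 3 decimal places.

t=0.000: state=(2.700)
step 1 (dt=0.02): k1=(2.397), k2=(2.399), k3=(2.399), k4=(2.401); state += dt/6·(k1+2k2+2k3+k4)
t=0.020: state=(2.748)
t=0.040: state=(2.796)
t=0.060: state=(2.844)
t=0.300: state=(3.415)
next step: t=0.320: state=(3.461) — x has crossed 3.44
linear interpolation between t=0.300 (3.41492) and t=0.320 (3.46118) → t≈0.311

t = 0.311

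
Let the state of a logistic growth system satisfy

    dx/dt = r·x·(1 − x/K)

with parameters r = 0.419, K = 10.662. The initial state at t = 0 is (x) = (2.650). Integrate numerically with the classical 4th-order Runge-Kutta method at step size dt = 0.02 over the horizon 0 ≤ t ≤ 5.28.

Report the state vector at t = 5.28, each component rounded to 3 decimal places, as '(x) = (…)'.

t=0.000: state=(2.650)
step 1 (dt=0.02): k1=(0.834), k2=(0.836), k3=(0.836), k4=(0.838); state += dt/6·(k1+2k2+2k3+k4)
t=0.020: state=(2.667)
t=0.040: state=(2.684)
t=0.060: state=(2.700)
continuing one RK4 step at a time; state shown every 10 steps (Δt=0.2):
t=0.200: state=(2.820)
t=0.400: state=(2.998)
t=0.600: state=(3.181)
t=0.800: state=(3.372)
t=1.000: state=(3.568)
t=1.200: state=(3.769)
t=1.400: state=(3.976)
t=1.600: state=(4.187)
t=1.800: state=(4.402)
t=2.000: state=(4.620)
t=2.200: state=(4.840)
t=2.400: state=(5.063)
t=2.600: state=(5.286)
t=2.800: state=(5.509)
t=3.000: state=(5.732)
t=3.200: state=(5.953)
t=3.400: state=(6.172)
t=3.600: state=(6.388)
t=3.800: state=(6.601)
t=4.000: state=(6.810)
t=4.200: state=(7.013)
t=4.400: state=(7.212)
t=4.600: state=(7.404)
t=4.800: state=(7.591)
t=5.000: state=(7.771)
t=5.200: state=(7.944)
t=5.280: state=(8.011)

(x) = (8.011)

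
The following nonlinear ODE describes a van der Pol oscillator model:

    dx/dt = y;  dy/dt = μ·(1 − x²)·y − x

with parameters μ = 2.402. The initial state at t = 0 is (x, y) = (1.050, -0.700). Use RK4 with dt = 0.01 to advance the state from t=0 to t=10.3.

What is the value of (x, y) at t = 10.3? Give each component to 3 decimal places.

(x, y) = (-1.877, 0.295)

t=0.000: state=(1.050, -0.700)
step 1 (dt=0.01): k1=(-0.700, -0.878), k2=(-0.704, -0.885), k3=(-0.704, -0.886), k4=(-0.709, -0.894); state += dt/6·(k1+2k2+2k3+k4)
t=0.010: state=(1.043, -0.709)
t=0.020: state=(1.036, -0.718)
t=0.030: state=(1.029, -0.727)
continuing one RK4 step at a time; state shown every 50 steps (Δt=0.5):
t=0.500: state=(0.534, -1.548)
t=1.000: state=(-0.883, -4.253)
t=1.500: state=(-2.009, -0.190)
t=2.000: state=(-1.933, 0.272)
t=2.500: state=(-1.783, 0.322)
t=3.000: state=(-1.608, 0.382)
t=3.500: state=(-1.394, 0.487)
t=4.000: state=(-1.101, 0.720)
t=4.500: state=(-0.595, 1.475)
t=5.000: state=(0.753, 4.223)
t=5.500: state=(2.009, 0.299)
t=6.000: state=(1.947, -0.267)
t=6.500: state=(1.800, -0.317)
t=7.000: state=(1.628, -0.374)
t=7.500: state=(1.419, -0.473)
t=8.000: state=(1.138, -0.684)
t=8.500: state=(0.668, -1.336)
t=9.000: state=(-0.539, -3.959)
t=9.500: state=(-1.987, -0.562)
t=10.000: state=(-1.961, 0.258)
t=10.300: state=(-1.877, 0.295)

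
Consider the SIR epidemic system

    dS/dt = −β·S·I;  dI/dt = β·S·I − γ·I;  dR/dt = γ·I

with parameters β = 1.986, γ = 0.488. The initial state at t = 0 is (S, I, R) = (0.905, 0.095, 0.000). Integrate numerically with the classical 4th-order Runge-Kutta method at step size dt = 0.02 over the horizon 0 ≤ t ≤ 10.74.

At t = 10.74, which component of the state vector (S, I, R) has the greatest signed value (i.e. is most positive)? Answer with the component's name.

largest component: R

t=0.000: state=(0.905, 0.095, 0.000)
step 1 (dt=0.02): k1=(-0.171, 0.124, 0.046), k2=(-0.173, 0.126, 0.047), k3=(-0.173, 0.126, 0.047), k4=(-0.175, 0.127, 0.048); state += dt/6·(k1+2k2+2k3+k4)
t=0.020: state=(0.902, 0.098, 0.001)
t=0.040: state=(0.898, 0.100, 0.002)
t=0.060: state=(0.894, 0.103, 0.003)
continuing one RK4 step at a time; state shown every 25 steps (Δt=0.5):
t=0.500: state=(0.794, 0.174, 0.032)
t=1.000: state=(0.635, 0.278, 0.087)
t=1.500: state=(0.458, 0.374, 0.167)
t=2.000: state=(0.307, 0.427, 0.266)
t=2.500: state=(0.200, 0.429, 0.371)
t=3.000: state=(0.132, 0.395, 0.472)
t=3.500: state=(0.092, 0.345, 0.563)
t=4.000: state=(0.067, 0.292, 0.641)
t=4.500: state=(0.051, 0.243, 0.706)
t=5.000: state=(0.041, 0.199, 0.760)
t=5.500: state=(0.034, 0.162, 0.804)
t=6.000: state=(0.030, 0.131, 0.839)
t=6.500: state=(0.026, 0.105, 0.868)
t=7.000: state=(0.024, 0.085, 0.891)
t=7.500: state=(0.022, 0.068, 0.910)
t=8.000: state=(0.021, 0.054, 0.925)
t=8.500: state=(0.020, 0.043, 0.936)
t=9.000: state=(0.019, 0.035, 0.946)
t=9.500: state=(0.019, 0.028, 0.954)
t=10.000: state=(0.018, 0.022, 0.960)
t=10.500: state=(0.018, 0.018, 0.964)
t=10.740: state=(0.018, 0.016, 0.966)
compare at T: S=0.018, I=0.016, R=0.966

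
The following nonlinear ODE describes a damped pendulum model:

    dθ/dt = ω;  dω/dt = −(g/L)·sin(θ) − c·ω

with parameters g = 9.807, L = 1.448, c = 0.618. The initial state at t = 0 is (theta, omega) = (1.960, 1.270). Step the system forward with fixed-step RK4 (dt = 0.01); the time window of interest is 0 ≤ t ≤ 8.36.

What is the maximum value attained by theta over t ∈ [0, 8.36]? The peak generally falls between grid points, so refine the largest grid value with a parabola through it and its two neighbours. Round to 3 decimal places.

max theta = 2.082

t=0.000: state=(1.960, 1.270)
step 1 (dt=0.01): k1=(1.270, -7.051), k2=(1.235, -7.013), k3=(1.235, -7.013), k4=(1.200, -6.976); state += dt/6·(k1+2k2+2k3+k4)
t=0.010: state=(1.972, 1.200)
t=0.020: state=(1.984, 1.130)
t=0.030: state=(1.995, 1.062)
continuing one RK4 step at a time; state shown every 50 steps (Δt=0.5):
t=0.500: state=(1.823, -1.698)
t=1.000: state=(0.375, -3.668)
t=1.500: state=(-1.058, -1.461)
t=2.000: state=(-0.984, 1.577)
t=2.500: state=(0.136, 2.295)
t=3.000: state=(0.794, 0.129)
t=3.500: state=(0.347, -1.611)
t=4.000: state=(-0.397, -0.976)
t=4.500: state=(-0.457, 0.677)
t=5.000: state=(0.059, 1.075)
t=5.500: state=(0.364, 0.031)
t=6.000: state=(0.135, -0.775)
t=6.500: state=(-0.202, -0.399)
t=7.000: state=(-0.196, 0.376)
t=7.500: state=(0.054, 0.475)
t=8.000: state=(0.170, -0.050)
t=8.360: state=(0.092, -0.341)
largest grid value and its neighbours: theta(0.190)=2.08183, theta(0.200)=2.08201, theta(0.210)=2.08160
parabola through these three points peaks at t≈0.198 with theta≈2.08202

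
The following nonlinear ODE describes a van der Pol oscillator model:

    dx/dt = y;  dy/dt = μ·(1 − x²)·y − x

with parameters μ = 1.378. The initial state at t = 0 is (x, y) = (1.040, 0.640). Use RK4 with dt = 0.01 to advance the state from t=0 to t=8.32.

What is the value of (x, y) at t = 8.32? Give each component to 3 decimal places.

(x, y) = (0.874, -1.161)

t=0.000: state=(1.040, 0.640)
step 1 (dt=0.01): k1=(0.640, -1.112), k2=(0.634, -1.120), k3=(0.634, -1.120), k4=(0.629, -1.129); state += dt/6·(k1+2k2+2k3+k4)
t=0.010: state=(1.046, 0.629)
t=0.020: state=(1.053, 0.617)
t=0.030: state=(1.059, 0.606)
continuing one RK4 step at a time; state shown every 50 steps (Δt=0.5):
t=0.500: state=(1.203, 0.007)
t=1.000: state=(1.070, -0.518)
t=1.500: state=(0.680, -1.087)
t=2.000: state=(-0.109, -2.194)
t=2.500: state=(-1.407, -2.330)
t=3.000: state=(-1.944, -0.089)
t=3.500: state=(-1.822, 0.433)
t=4.000: state=(-1.560, 0.609)
t=4.500: state=(-1.201, 0.852)
t=5.000: state=(-0.657, 1.412)
t=5.500: state=(0.352, 2.757)
t=6.000: state=(1.724, 1.776)
t=6.500: state=(2.005, -0.159)
t=7.000: state=(1.828, -0.471)
t=7.500: state=(1.556, -0.620)
t=8.000: state=(1.193, -0.861)
t=8.320: state=(0.874, -1.161)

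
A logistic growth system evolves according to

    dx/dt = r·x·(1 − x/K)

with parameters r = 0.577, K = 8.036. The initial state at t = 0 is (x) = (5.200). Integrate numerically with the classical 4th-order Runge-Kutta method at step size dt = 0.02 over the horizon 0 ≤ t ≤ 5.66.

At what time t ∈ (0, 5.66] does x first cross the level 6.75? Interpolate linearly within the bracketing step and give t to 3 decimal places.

t=0.000: state=(5.200)
step 1 (dt=0.02): k1=(1.059), k2=(1.057), k3=(1.057), k4=(1.055); state += dt/6·(k1+2k2+2k3+k4)
t=0.020: state=(5.221)
t=0.040: state=(5.242)
t=0.060: state=(5.263)
continuing one RK4 step at a time; state shown every 10 steps (Δt=0.2):
t=0.200: state=(5.408)
t=0.400: state=(5.608)
t=0.600: state=(5.799)
t=0.800: state=(5.980)
t=1.000: state=(6.152)
t=1.200: state=(6.313)
t=1.400: state=(6.464)
t=1.600: state=(6.605)
t=1.800: state=(6.736)
t=1.820: state=(6.748)
next step: t=1.840: state=(6.761) — x has crossed 6.75
linear interpolation between t=1.820 (6.74827) and t=1.840 (6.76070) → t≈1.823

t = 1.823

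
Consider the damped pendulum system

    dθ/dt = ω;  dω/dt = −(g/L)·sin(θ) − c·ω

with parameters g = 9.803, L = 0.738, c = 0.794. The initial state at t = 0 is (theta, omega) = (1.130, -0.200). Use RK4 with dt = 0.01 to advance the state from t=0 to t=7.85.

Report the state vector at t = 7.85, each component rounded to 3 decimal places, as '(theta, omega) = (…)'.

t=0.000: state=(1.130, -0.200)
step 1 (dt=0.01): k1=(-0.200, -11.855), k2=(-0.259, -11.802), k3=(-0.259, -11.800), k4=(-0.318, -11.746); state += dt/6·(k1+2k2+2k3+k4)
t=0.010: state=(1.127, -0.318)
t=0.020: state=(1.124, -0.435)
t=0.030: state=(1.119, -0.551)
continuing one RK4 step at a time; state shown every 50 steps (Δt=0.5):
t=0.500: state=(-0.036, -3.194)
t=1.000: state=(-0.732, 0.818)
t=1.500: state=(0.234, 1.909)
t=2.000: state=(0.412, -1.161)
t=2.500: state=(-0.297, -0.881)
t=3.000: state=(-0.169, 1.104)
t=3.500: state=(0.261, 0.186)
t=4.000: state=(0.015, -0.814)
t=4.500: state=(-0.181, 0.184)
t=5.000: state=(0.060, 0.477)
t=5.500: state=(0.099, -0.308)
t=6.000: state=(-0.078, -0.201)
t=6.500: state=(-0.036, 0.285)
t=7.000: state=(0.067, 0.024)
t=7.500: state=(-0.002, -0.201)
t=7.850: state=(-0.047, -0.028)

(theta, omega) = (-0.047, -0.028)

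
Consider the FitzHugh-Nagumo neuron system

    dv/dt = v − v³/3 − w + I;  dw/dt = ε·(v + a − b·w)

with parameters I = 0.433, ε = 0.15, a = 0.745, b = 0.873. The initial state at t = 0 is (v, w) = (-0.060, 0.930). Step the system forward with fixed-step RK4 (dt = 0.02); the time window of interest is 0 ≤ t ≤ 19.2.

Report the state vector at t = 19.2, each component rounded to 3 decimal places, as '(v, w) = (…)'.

t=0.000: state=(-0.060, 0.930)
step 1 (dt=0.02): k1=(-0.557, -0.019), k2=(-0.562, -0.020), k3=(-0.562, -0.020), k4=(-0.568, -0.021); state += dt/6·(k1+2k2+2k3+k4)
t=0.020: state=(-0.071, 0.930)
t=0.040: state=(-0.083, 0.929)
t=0.060: state=(-0.094, 0.929)
continuing one RK4 step at a time; state shown every 50 steps (Δt=1):
t=1.000: state=(-0.913, 0.858)
t=2.000: state=(-1.688, 0.663)
t=3.000: state=(-1.761, 0.440)
t=4.000: state=(-1.683, 0.248)
t=5.000: state=(-1.591, 0.093)
t=6.000: state=(-1.500, -0.031)
t=7.000: state=(-1.412, -0.127)
t=8.000: state=(-1.327, -0.199)
t=9.000: state=(-1.244, -0.251)
t=10.000: state=(-1.164, -0.284)
t=11.000: state=(-1.086, -0.303)
t=12.000: state=(-1.011, -0.308)
t=13.000: state=(-0.937, -0.302)
t=14.000: state=(-0.866, -0.287)
t=15.000: state=(-0.796, -0.264)
t=16.000: state=(-0.728, -0.234)
t=17.000: state=(-0.661, -0.198)
t=18.000: state=(-0.596, -0.157)
t=19.000: state=(-0.533, -0.112)
t=19.200: state=(-0.520, -0.103)

(v, w) = (-0.520, -0.103)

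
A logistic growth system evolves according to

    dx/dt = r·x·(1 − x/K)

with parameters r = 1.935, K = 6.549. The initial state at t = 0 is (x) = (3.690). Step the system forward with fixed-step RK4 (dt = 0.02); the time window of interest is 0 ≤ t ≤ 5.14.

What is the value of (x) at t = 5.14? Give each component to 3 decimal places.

(x) = (6.549)

t=0.000: state=(3.690)
step 1 (dt=0.02): k1=(3.117), k2=(3.109), k3=(3.109), k4=(3.101); state += dt/6·(k1+2k2+2k3+k4)
t=0.020: state=(3.752)
t=0.040: state=(3.814)
t=0.060: state=(3.875)
continuing one RK4 step at a time; state shown every 10 steps (Δt=0.2):
t=0.200: state=(4.291)
t=0.400: state=(4.825)
t=0.600: state=(5.270)
t=0.800: state=(5.623)
t=1.000: state=(5.890)
t=1.200: state=(6.086)
t=1.400: state=(6.228)
t=1.600: state=(6.327)
t=1.800: state=(6.397)
t=2.000: state=(6.445)
t=2.200: state=(6.478)
t=2.400: state=(6.501)
t=2.600: state=(6.516)
t=2.800: state=(6.527)
t=3.000: state=(6.534)
t=3.200: state=(6.539)
t=3.400: state=(6.542)
t=3.600: state=(6.544)
t=3.800: state=(6.546)
t=4.000: state=(6.547)
t=4.200: state=(6.548)
t=4.400: state=(6.548)
t=4.600: state=(6.548)
t=4.800: state=(6.549)
t=5.000: state=(6.549)
t=5.140: state=(6.549)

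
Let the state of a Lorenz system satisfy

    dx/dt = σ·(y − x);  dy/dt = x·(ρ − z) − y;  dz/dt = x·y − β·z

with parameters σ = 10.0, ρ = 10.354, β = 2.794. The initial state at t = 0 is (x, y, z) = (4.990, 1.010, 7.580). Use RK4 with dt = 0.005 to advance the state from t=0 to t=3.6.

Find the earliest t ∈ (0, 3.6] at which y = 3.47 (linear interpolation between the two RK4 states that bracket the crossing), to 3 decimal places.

t = 0.232

t=0.000: state=(4.990, 1.010, 7.580)
step 1 (dt=0.005): k1=(-39.800, 12.832, -16.139), k2=(-38.484, 12.721, -15.969), k3=(-38.520, 12.729, -15.969), k4=(-37.238, 12.617, -15.805); state += dt/6·(k1+2k2+2k3+k4)
t=0.005: state=(4.797, 1.074, 7.500)
t=0.010: state=(4.617, 1.136, 7.422)
t=0.015: state=(4.449, 1.198, 7.345)
continuing one RK4 step at a time; state shown every 40 steps (Δt=0.2):
t=0.200: state=(2.764, 3.114, 5.336)
t=0.230: state=(2.900, 3.449, 5.174)
next step: t=0.235: state=(2.928, 3.507, 5.153) — y has crossed 3.47
linear interpolation between t=0.230 (3.44865) and t=0.235 (3.50688) → t≈0.232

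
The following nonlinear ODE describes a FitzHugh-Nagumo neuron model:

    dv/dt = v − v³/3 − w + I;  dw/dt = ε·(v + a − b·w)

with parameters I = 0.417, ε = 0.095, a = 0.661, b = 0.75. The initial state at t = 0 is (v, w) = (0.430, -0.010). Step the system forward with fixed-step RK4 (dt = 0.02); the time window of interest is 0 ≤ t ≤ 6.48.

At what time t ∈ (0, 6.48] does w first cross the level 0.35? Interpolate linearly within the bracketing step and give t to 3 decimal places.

t=0.000: state=(0.430, -0.010)
step 1 (dt=0.02): k1=(0.830, 0.104), k2=(0.836, 0.105), k3=(0.836, 0.105), k4=(0.842, 0.106); state += dt/6·(k1+2k2+2k3+k4)
t=0.020: state=(0.447, -0.008)
t=0.040: state=(0.464, -0.006)
t=0.060: state=(0.481, -0.004)
continuing one RK4 step at a time; state shown every 25 steps (Δt=0.5):
t=0.500: state=(0.904, 0.052)
t=1.000: state=(1.377, 0.135)
t=1.500: state=(1.654, 0.233)
t=2.000: state=(1.742, 0.335)
t=2.060: state=(1.745, 0.347)
next step: t=2.080: state=(1.746, 0.351) — w has crossed 0.35
linear interpolation between t=2.060 (0.34734) and t=2.080 (0.35141) → t≈2.073

t = 2.073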